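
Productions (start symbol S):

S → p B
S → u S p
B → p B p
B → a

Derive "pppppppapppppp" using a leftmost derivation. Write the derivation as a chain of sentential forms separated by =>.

S => pB => ppBp => pppBpp => ppppBppp => pppppBpppp => ppppppBppppp => pppppppBpppppp => pppppppapppppp

S => pB   [S → p B]
pB => ppBp   [B → p B p]
ppBp => pppBpp   [B → p B p]
pppBpp => ppppBppp   [B → p B p]
ppppBppp => pppppBpppp   [B → p B p]
pppppBpppp => ppppppBppppp   [B → p B p]
ppppppBppppp => pppppppBpppppp   [B → p B p]
pppppppBpppppp => pppppppapppppp   [B → a]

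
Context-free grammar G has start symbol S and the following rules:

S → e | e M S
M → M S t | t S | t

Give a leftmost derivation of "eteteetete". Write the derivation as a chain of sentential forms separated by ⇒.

S ⇒ eMS   [S → e M S]
eMS ⇒ eMStS   [M → M S t]
eMStS ⇒ eMStStS   [M → M S t]
eMStStS ⇒ etSStStS   [M → t S]
etSStStS ⇒ eteMSStStS   [S → e M S]
eteMSStStS ⇒ etetSStStS   [M → t]
etetSStStS ⇒ eteteStStS   [S → e]
eteteStStS ⇒ eteteetStS   [S → e]
eteteetStS ⇒ eteteetetS   [S → e]
eteteetetS ⇒ eteteetete   [S → e]

S ⇒ eMS ⇒ eMStS ⇒ eMStStS ⇒ etSStStS ⇒ eteMSStStS ⇒ etetSStStS ⇒ eteteStStS ⇒ eteteetStS ⇒ eteteetetS ⇒ eteteetete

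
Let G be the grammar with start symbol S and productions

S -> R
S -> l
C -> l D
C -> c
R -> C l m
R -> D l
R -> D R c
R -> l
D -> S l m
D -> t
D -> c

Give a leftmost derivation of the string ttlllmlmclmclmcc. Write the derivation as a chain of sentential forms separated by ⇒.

S ⇒ R   [S -> R]
R ⇒ DRc   [R -> D R c]
DRc ⇒ tRc   [D -> t]
tRc ⇒ tDRcc   [R -> D R c]
tDRcc ⇒ tSlmRcc   [D -> S l m]
tSlmRcc ⇒ tRlmRcc   [S -> R]
tRlmRcc ⇒ tDRclmRcc   [R -> D R c]
tDRclmRcc ⇒ ttRclmRcc   [D -> t]
ttRclmRcc ⇒ ttClmclmRcc   [R -> C l m]
ttClmclmRcc ⇒ ttlDlmclmRcc   [C -> l D]
ttlDlmclmRcc ⇒ ttlSlmlmclmRcc   [D -> S l m]
ttlSlmlmclmRcc ⇒ ttlllmlmclmRcc   [S -> l]
ttlllmlmclmRcc ⇒ ttlllmlmclmClmcc   [R -> C l m]
ttlllmlmclmClmcc ⇒ ttlllmlmclmclmcc   [C -> c]

S⇒R⇒DRc⇒tRc⇒tDRcc⇒tSlmRcc⇒tRlmRcc⇒tDRclmRcc⇒ttRclmRcc⇒ttClmclmRcc⇒ttlDlmclmRcc⇒ttlSlmlmclmRcc⇒ttlllmlmclmRcc⇒ttlllmlmclmClmcc⇒ttlllmlmclmclmcc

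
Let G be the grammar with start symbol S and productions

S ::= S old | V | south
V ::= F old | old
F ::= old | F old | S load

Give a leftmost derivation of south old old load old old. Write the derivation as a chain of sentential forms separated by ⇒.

S ⇒ S old   [S ::= S old]
S old ⇒ V old   [S ::= V]
V old ⇒ F old old   [V ::= F old]
F old old ⇒ S load old old   [F ::= S load]
S load old old ⇒ S old load old old   [S ::= S old]
S old load old old ⇒ S old old load old old   [S ::= S old]
S old old load old old ⇒ south old old load old old   [S ::= south]

S ⇒ S old ⇒ V old ⇒ F old old ⇒ S load old old ⇒ S old load old old ⇒ S old old load old old ⇒ south old old load old old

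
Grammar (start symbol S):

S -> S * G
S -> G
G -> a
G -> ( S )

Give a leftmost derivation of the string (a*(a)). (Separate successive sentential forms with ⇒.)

S ⇒ G ⇒ (S) ⇒ (S*G) ⇒ (G*G) ⇒ (a*G) ⇒ (a*(S)) ⇒ (a*(G)) ⇒ (a*(a))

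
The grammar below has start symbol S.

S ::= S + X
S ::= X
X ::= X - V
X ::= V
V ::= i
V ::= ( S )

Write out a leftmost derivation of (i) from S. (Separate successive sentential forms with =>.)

S => X => V => (S) => (X) => (V) => (i)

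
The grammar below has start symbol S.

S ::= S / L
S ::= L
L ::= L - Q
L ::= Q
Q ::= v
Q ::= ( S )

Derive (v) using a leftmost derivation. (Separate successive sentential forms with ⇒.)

S ⇒ L   [S ::= L]
L ⇒ Q   [L ::= Q]
Q ⇒ (S)   [Q ::= ( S )]
(S) ⇒ (L)   [S ::= L]
(L) ⇒ (Q)   [L ::= Q]
(Q) ⇒ (v)   [Q ::= v]

S⇒L⇒Q⇒(S)⇒(L)⇒(Q)⇒(v)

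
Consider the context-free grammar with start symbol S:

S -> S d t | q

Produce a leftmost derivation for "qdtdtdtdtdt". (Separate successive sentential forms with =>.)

S => Sdt => Sdtdt => Sdtdtdt => Sdtdtdtdt => Sdtdtdtdtdt => qdtdtdtdtdt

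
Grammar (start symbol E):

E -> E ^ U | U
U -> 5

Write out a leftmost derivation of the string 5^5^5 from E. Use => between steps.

E => E^U => E^U^U => U^U^U => 5^U^U => 5^5^U => 5^5^5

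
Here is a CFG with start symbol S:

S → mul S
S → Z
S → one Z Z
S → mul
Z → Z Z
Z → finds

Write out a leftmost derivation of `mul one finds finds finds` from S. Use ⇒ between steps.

S ⇒ mul S   [S → mul S]
mul S ⇒ mul one Z Z   [S → one Z Z]
mul one Z Z ⇒ mul one Z Z Z   [Z → Z Z]
mul one Z Z Z ⇒ mul one finds Z Z   [Z → finds]
mul one finds Z Z ⇒ mul one finds finds Z   [Z → finds]
mul one finds finds Z ⇒ mul one finds finds finds   [Z → finds]

S ⇒ mul S ⇒ mul one Z Z ⇒ mul one Z Z Z ⇒ mul one finds Z Z ⇒ mul one finds finds Z ⇒ mul one finds finds finds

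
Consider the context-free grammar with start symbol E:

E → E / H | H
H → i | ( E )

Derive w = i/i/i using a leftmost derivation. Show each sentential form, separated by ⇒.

E ⇒ E/H ⇒ E/H/H ⇒ H/H/H ⇒ i/H/H ⇒ i/i/H ⇒ i/i/i

E ⇒ E/H   [E → E / H]
E/H ⇒ E/H/H   [E → E / H]
E/H/H ⇒ H/H/H   [E → H]
H/H/H ⇒ i/H/H   [H → i]
i/H/H ⇒ i/i/H   [H → i]
i/i/H ⇒ i/i/i   [H → i]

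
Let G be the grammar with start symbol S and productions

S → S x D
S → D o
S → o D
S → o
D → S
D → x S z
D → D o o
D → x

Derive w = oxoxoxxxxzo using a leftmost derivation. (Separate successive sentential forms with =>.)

S => oD => oS => oDo => oxSzo => oxSxDzo => oxSxDxDzo => oxSxDxDxDzo => oxoxDxDxDzo => oxoxSxDxDzo => oxoxoxDxDzo => oxoxoxxxDzo => oxoxoxxxxzo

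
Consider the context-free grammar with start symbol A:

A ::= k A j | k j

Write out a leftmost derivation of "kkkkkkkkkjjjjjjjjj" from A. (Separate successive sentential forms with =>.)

A=>kAj=>kkAjj=>kkkAjjj=>kkkkAjjjj=>kkkkkAjjjjj=>kkkkkkAjjjjjj=>kkkkkkkAjjjjjjj=>kkkkkkkkAjjjjjjjj=>kkkkkkkkkjjjjjjjjj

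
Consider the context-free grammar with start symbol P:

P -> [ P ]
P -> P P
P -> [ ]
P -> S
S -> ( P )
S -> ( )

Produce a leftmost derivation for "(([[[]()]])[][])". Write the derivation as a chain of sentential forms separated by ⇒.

P ⇒ S ⇒ (P) ⇒ (PP) ⇒ (PPP) ⇒ (SPP) ⇒ ((P)PP) ⇒ (([P])PP) ⇒ (([[P]])PP) ⇒ (([[PP]])PP) ⇒ (([[[]P]])PP) ⇒ (([[[]S]])PP) ⇒ (([[[]()]])PP) ⇒ (([[[]()]])[]P) ⇒ (([[[]()]])[][])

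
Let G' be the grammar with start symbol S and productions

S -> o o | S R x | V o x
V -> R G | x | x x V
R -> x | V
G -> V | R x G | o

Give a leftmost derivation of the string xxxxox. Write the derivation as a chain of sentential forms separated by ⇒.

S⇒Vox⇒RGox⇒xGox⇒xRxGox⇒xVxGox⇒xxxGox⇒xxxVox⇒xxxxox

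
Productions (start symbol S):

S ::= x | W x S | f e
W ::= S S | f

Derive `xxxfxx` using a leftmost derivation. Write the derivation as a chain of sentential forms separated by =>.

S => WxS   [S ::= W x S]
WxS => SSxS   [W ::= S S]
SSxS => xSxS   [S ::= x]
xSxS => xxxS   [S ::= x]
xxxS => xxxWxS   [S ::= W x S]
xxxWxS => xxxfxS   [W ::= f]
xxxfxS => xxxfxx   [S ::= x]

S => WxS => SSxS => xSxS => xxxS => xxxWxS => xxxfxS => xxxfxx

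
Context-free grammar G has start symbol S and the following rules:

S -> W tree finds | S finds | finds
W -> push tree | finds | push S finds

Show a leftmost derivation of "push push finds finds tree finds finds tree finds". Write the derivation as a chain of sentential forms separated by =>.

S => W tree finds   [S -> W tree finds]
W tree finds => push S finds tree finds   [W -> push S finds]
push S finds tree finds => push W tree finds finds tree finds   [S -> W tree finds]
push W tree finds finds tree finds => push push S finds tree finds finds tree finds   [W -> push S finds]
push push S finds tree finds finds tree finds => push push finds finds tree finds finds tree finds   [S -> finds]

S => W tree finds => push S finds tree finds => push W tree finds finds tree finds => push push S finds tree finds finds tree finds => push push finds finds tree finds finds tree finds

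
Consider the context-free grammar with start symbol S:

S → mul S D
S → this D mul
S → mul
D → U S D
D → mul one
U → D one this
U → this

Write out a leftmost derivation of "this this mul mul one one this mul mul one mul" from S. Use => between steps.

S => this D mul => this U S D mul => this D one this S D mul => this U S D one this S D mul => this this S D one this S D mul => this this mul D one this S D mul => this this mul mul one one this S D mul => this this mul mul one one this mul D mul => this this mul mul one one this mul mul one mul

S => this D mul   [S → this D mul]
this D mul => this U S D mul   [D → U S D]
this U S D mul => this D one this S D mul   [U → D one this]
this D one this S D mul => this U S D one this S D mul   [D → U S D]
this U S D one this S D mul => this this S D one this S D mul   [U → this]
this this S D one this S D mul => this this mul D one this S D mul   [S → mul]
this this mul D one this S D mul => this this mul mul one one this S D mul   [D → mul one]
this this mul mul one one this S D mul => this this mul mul one one this mul D mul   [S → mul]
this this mul mul one one this mul D mul => this this mul mul one one this mul mul one mul   [D → mul one]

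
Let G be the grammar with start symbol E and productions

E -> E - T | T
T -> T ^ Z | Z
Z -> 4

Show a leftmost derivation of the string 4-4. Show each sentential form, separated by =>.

E => E-T => T-T => Z-T => 4-T => 4-Z => 4-4

E => E-T   [E -> E - T]
E-T => T-T   [E -> T]
T-T => Z-T   [T -> Z]
Z-T => 4-T   [Z -> 4]
4-T => 4-Z   [T -> Z]
4-Z => 4-4   [Z -> 4]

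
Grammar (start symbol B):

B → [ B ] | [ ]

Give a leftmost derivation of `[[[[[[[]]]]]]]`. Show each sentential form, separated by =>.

B=>[B]=>[[B]]=>[[[B]]]=>[[[[B]]]]=>[[[[[B]]]]]=>[[[[[[B]]]]]]=>[[[[[[[]]]]]]]

B => [B]   [B → [ B ]]
[B] => [[B]]   [B → [ B ]]
[[B]] => [[[B]]]   [B → [ B ]]
[[[B]]] => [[[[B]]]]   [B → [ B ]]
[[[[B]]]] => [[[[[B]]]]]   [B → [ B ]]
[[[[[B]]]]] => [[[[[[B]]]]]]   [B → [ B ]]
[[[[[[B]]]]]] => [[[[[[[]]]]]]]   [B → [ ]]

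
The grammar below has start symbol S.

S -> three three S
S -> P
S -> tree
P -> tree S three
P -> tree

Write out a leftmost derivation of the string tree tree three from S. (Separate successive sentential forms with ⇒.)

S ⇒ P ⇒ tree S three ⇒ tree P three ⇒ tree tree three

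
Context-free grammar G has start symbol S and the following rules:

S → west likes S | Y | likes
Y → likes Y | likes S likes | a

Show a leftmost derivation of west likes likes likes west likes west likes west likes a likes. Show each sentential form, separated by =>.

S => west likes S   [S → west likes S]
west likes S => west likes Y   [S → Y]
west likes Y => west likes likes Y   [Y → likes Y]
west likes likes Y => west likes likes likes S likes   [Y → likes S likes]
west likes likes likes S likes => west likes likes likes west likes S likes   [S → west likes S]
west likes likes likes west likes S likes => west likes likes likes west likes west likes S likes   [S → west likes S]
west likes likes likes west likes west likes S likes => west likes likes likes west likes west likes west likes S likes   [S → west likes S]
west likes likes likes west likes west likes west likes S likes => west likes likes likes west likes west likes west likes Y likes   [S → Y]
west likes likes likes west likes west likes west likes Y likes => west likes likes likes west likes west likes west likes a likes   [Y → a]

S => west likes S => west likes Y => west likes likes Y => west likes likes likes S likes => west likes likes likes west likes S likes => west likes likes likes west likes west likes S likes => west likes likes likes west likes west likes west likes S likes => west likes likes likes west likes west likes west likes Y likes => west likes likes likes west likes west likes west likes a likes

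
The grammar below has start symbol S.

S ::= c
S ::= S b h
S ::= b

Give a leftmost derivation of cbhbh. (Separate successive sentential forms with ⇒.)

S ⇒ Sbh ⇒ Sbhbh ⇒ cbhbh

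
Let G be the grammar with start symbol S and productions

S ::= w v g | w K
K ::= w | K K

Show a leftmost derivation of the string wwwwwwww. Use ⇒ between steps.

S ⇒ wK   [S ::= w K]
wK ⇒ wKK   [K ::= K K]
wKK ⇒ wwK   [K ::= w]
wwK ⇒ wwKK   [K ::= K K]
wwKK ⇒ wwKKK   [K ::= K K]
wwKKK ⇒ wwKKKK   [K ::= K K]
wwKKKK ⇒ wwKKKKK   [K ::= K K]
wwKKKKK ⇒ wwKKKKKK   [K ::= K K]
wwKKKKKK ⇒ wwwKKKKK   [K ::= w]
wwwKKKKK ⇒ wwwwKKKK   [K ::= w]
wwwwKKKK ⇒ wwwwwKKK   [K ::= w]
wwwwwKKK ⇒ wwwwwwKK   [K ::= w]
wwwwwwKK ⇒ wwwwwwwK   [K ::= w]
wwwwwwwK ⇒ wwwwwwww   [K ::= w]

S ⇒ wK ⇒ wKK ⇒ wwK ⇒ wwKK ⇒ wwKKK ⇒ wwKKKK ⇒ wwKKKKK ⇒ wwKKKKKK ⇒ wwwKKKKK ⇒ wwwwKKKK ⇒ wwwwwKKK ⇒ wwwwwwKK ⇒ wwwwwwwK ⇒ wwwwwwww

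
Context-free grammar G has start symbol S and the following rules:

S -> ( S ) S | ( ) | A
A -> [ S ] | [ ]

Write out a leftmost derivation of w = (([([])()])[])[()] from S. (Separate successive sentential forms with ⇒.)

S ⇒ (S)S ⇒ ((S)S)S ⇒ ((A)S)S ⇒ (([S])S)S ⇒ (([(S)S])S)S ⇒ (([(A)S])S)S ⇒ (([([])S])S)S ⇒ (([([])()])S)S ⇒ (([([])()])A)S ⇒ (([([])()])[])S ⇒ (([([])()])[])A ⇒ (([([])()])[])[S] ⇒ (([([])()])[])[()]

S ⇒ (S)S   [S -> ( S ) S]
(S)S ⇒ ((S)S)S   [S -> ( S ) S]
((S)S)S ⇒ ((A)S)S   [S -> A]
((A)S)S ⇒ (([S])S)S   [A -> [ S ]]
(([S])S)S ⇒ (([(S)S])S)S   [S -> ( S ) S]
(([(S)S])S)S ⇒ (([(A)S])S)S   [S -> A]
(([(A)S])S)S ⇒ (([([])S])S)S   [A -> [ ]]
(([([])S])S)S ⇒ (([([])()])S)S   [S -> ( )]
(([([])()])S)S ⇒ (([([])()])A)S   [S -> A]
(([([])()])A)S ⇒ (([([])()])[])S   [A -> [ ]]
(([([])()])[])S ⇒ (([([])()])[])A   [S -> A]
(([([])()])[])A ⇒ (([([])()])[])[S]   [A -> [ S ]]
(([([])()])[])[S] ⇒ (([([])()])[])[()]   [S -> ( )]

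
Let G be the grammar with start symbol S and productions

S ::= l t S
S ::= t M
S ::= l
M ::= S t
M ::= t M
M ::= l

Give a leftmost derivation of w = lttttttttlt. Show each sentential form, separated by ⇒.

S ⇒ ltS   [S ::= l t S]
ltS ⇒ lttM   [S ::= t M]
lttM ⇒ lttSt   [M ::= S t]
lttSt ⇒ ltttMt   [S ::= t M]
ltttMt ⇒ lttttMt   [M ::= t M]
lttttMt ⇒ ltttttMt   [M ::= t M]
ltttttMt ⇒ lttttttMt   [M ::= t M]
lttttttMt ⇒ ltttttttMt   [M ::= t M]
ltttttttMt ⇒ lttttttttMt   [M ::= t M]
lttttttttMt ⇒ lttttttttlt   [M ::= l]

S ⇒ ltS ⇒ lttM ⇒ lttSt ⇒ ltttMt ⇒ lttttMt ⇒ ltttttMt ⇒ lttttttMt ⇒ ltttttttMt ⇒ lttttttttMt ⇒ lttttttttlt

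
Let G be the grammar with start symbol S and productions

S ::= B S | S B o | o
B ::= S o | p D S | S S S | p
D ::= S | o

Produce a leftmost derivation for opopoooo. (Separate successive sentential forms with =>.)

S => BS => SSSS => SBoSSS => SBoBoSSS => oBoBoSSS => opoBoSSS => opopoSSS => opopooSS => opopoooS => opopoooo

S => BS   [S ::= B S]
BS => SSSS   [B ::= S S S]
SSSS => SBoSSS   [S ::= S B o]
SBoSSS => SBoBoSSS   [S ::= S B o]
SBoBoSSS => oBoBoSSS   [S ::= o]
oBoBoSSS => opoBoSSS   [B ::= p]
opoBoSSS => opopoSSS   [B ::= p]
opopoSSS => opopooSS   [S ::= o]
opopooSS => opopoooS   [S ::= o]
opopoooS => opopoooo   [S ::= o]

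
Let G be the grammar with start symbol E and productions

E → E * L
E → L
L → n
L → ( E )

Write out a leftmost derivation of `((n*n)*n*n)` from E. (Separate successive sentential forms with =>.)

E => L   [E → L]
L => (E)   [L → ( E )]
(E) => (E*L)   [E → E * L]
(E*L) => (E*L*L)   [E → E * L]
(E*L*L) => (L*L*L)   [E → L]
(L*L*L) => ((E)*L*L)   [L → ( E )]
((E)*L*L) => ((E*L)*L*L)   [E → E * L]
((E*L)*L*L) => ((L*L)*L*L)   [E → L]
((L*L)*L*L) => ((n*L)*L*L)   [L → n]
((n*L)*L*L) => ((n*n)*L*L)   [L → n]
((n*n)*L*L) => ((n*n)*n*L)   [L → n]
((n*n)*n*L) => ((n*n)*n*n)   [L → n]

E => L => (E) => (E*L) => (E*L*L) => (L*L*L) => ((E)*L*L) => ((E*L)*L*L) => ((L*L)*L*L) => ((n*L)*L*L) => ((n*n)*L*L) => ((n*n)*n*L) => ((n*n)*n*n)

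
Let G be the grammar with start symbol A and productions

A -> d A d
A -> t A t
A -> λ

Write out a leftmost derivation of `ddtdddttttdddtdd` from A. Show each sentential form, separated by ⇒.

A ⇒ dAd ⇒ ddAdd ⇒ ddtAtdd ⇒ ddtdAdtdd ⇒ ddtddAddtdd ⇒ ddtdddAdddtdd ⇒ ddtdddtAtdddtdd ⇒ ddtdddttAttdddtdd ⇒ ddtdddttttdddtdd

A ⇒ dAd   [A -> d A d]
dAd ⇒ ddAdd   [A -> d A d]
ddAdd ⇒ ddtAtdd   [A -> t A t]
ddtAtdd ⇒ ddtdAdtdd   [A -> d A d]
ddtdAdtdd ⇒ ddtddAddtdd   [A -> d A d]
ddtddAddtdd ⇒ ddtdddAdddtdd   [A -> d A d]
ddtdddAdddtdd ⇒ ddtdddtAtdddtdd   [A -> t A t]
ddtdddtAtdddtdd ⇒ ddtdddttAttdddtdd   [A -> t A t]
ddtdddttAttdddtdd ⇒ ddtdddttttdddtdd   [A -> λ]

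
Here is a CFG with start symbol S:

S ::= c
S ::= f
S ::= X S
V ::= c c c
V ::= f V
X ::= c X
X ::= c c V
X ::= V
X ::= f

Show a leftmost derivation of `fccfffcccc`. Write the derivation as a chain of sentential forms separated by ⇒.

S⇒XS⇒fS⇒fXS⇒fccVS⇒fccfVS⇒fccffVS⇒fccfffVS⇒fccfffcccS⇒fccfffcccc

S ⇒ XS   [S ::= X S]
XS ⇒ fS   [X ::= f]
fS ⇒ fXS   [S ::= X S]
fXS ⇒ fccVS   [X ::= c c V]
fccVS ⇒ fccfVS   [V ::= f V]
fccfVS ⇒ fccffVS   [V ::= f V]
fccffVS ⇒ fccfffVS   [V ::= f V]
fccfffVS ⇒ fccfffcccS   [V ::= c c c]
fccfffcccS ⇒ fccfffcccc   [S ::= c]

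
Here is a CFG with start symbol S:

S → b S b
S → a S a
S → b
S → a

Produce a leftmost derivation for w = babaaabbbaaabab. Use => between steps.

S => bSb => baSab => babSbab => babaSabab => babaaSaabab => babaaaSaaabab => babaaabSbaaabab => babaaabbbaaabab

S => bSb   [S → b S b]
bSb => baSab   [S → a S a]
baSab => babSbab   [S → b S b]
babSbab => babaSabab   [S → a S a]
babaSabab => babaaSaabab   [S → a S a]
babaaSaabab => babaaaSaaabab   [S → a S a]
babaaaSaaabab => babaaabSbaaabab   [S → b S b]
babaaabSbaaabab => babaaabbbaaabab   [S → b]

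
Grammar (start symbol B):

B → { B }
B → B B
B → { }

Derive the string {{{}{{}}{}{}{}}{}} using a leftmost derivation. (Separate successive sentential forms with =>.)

B => {B}   [B → { B }]
{B} => {BB}   [B → B B]
{BB} => {{B}B}   [B → { B }]
{{B}B} => {{BB}B}   [B → B B]
{{BB}B} => {{BBB}B}   [B → B B]
{{BBB}B} => {{BBBB}B}   [B → B B]
{{BBBB}B} => {{BBBBB}B}   [B → B B]
{{BBBBB}B} => {{{}BBBB}B}   [B → { }]
{{{}BBBB}B} => {{{}{B}BBB}B}   [B → { B }]
{{{}{B}BBB}B} => {{{}{{}}BBB}B}   [B → { }]
{{{}{{}}BBB}B} => {{{}{{}}{}BB}B}   [B → { }]
{{{}{{}}{}BB}B} => {{{}{{}}{}{}B}B}   [B → { }]
{{{}{{}}{}{}B}B} => {{{}{{}}{}{}{}}B}   [B → { }]
{{{}{{}}{}{}{}}B} => {{{}{{}}{}{}{}}{}}   [B → { }]

B => {B} => {BB} => {{B}B} => {{BB}B} => {{BBB}B} => {{BBBB}B} => {{BBBBB}B} => {{{}BBBB}B} => {{{}{B}BBB}B} => {{{}{{}}BBB}B} => {{{}{{}}{}BB}B} => {{{}{{}}{}{}B}B} => {{{}{{}}{}{}{}}B} => {{{}{{}}{}{}{}}{}}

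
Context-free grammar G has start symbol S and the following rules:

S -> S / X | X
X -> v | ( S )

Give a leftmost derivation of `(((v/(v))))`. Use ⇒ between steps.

S ⇒ X   [S -> X]
X ⇒ (S)   [X -> ( S )]
(S) ⇒ (X)   [S -> X]
(X) ⇒ ((S))   [X -> ( S )]
((S)) ⇒ ((X))   [S -> X]
((X)) ⇒ (((S)))   [X -> ( S )]
(((S))) ⇒ (((S/X)))   [S -> S / X]
(((S/X))) ⇒ (((X/X)))   [S -> X]
(((X/X))) ⇒ (((v/X)))   [X -> v]
(((v/X))) ⇒ (((v/(S))))   [X -> ( S )]
(((v/(S)))) ⇒ (((v/(X))))   [S -> X]
(((v/(X)))) ⇒ (((v/(v))))   [X -> v]

S⇒X⇒(S)⇒(X)⇒((S))⇒((X))⇒(((S)))⇒(((S/X)))⇒(((X/X)))⇒(((v/X)))⇒(((v/(S))))⇒(((v/(X))))⇒(((v/(v))))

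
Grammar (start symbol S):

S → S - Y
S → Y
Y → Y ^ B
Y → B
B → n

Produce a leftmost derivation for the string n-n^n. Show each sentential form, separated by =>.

S => S-Y   [S → S - Y]
S-Y => Y-Y   [S → Y]
Y-Y => B-Y   [Y → B]
B-Y => n-Y   [B → n]
n-Y => n-Y^B   [Y → Y ^ B]
n-Y^B => n-B^B   [Y → B]
n-B^B => n-n^B   [B → n]
n-n^B => n-n^n   [B → n]

S=>S-Y=>Y-Y=>B-Y=>n-Y=>n-Y^B=>n-B^B=>n-n^B=>n-n^n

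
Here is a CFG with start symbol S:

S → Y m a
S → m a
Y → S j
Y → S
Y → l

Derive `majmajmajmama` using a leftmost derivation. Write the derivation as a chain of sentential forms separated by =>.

S => Yma => Sma => Ymama => Sjmama => Ymajmama => Sjmajmama => Ymajmajmama => Sjmajmajmama => majmajmajmama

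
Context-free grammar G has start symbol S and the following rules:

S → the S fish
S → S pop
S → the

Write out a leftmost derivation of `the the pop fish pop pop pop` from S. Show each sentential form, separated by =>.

S => S pop => S pop pop => S pop pop pop => the S fish pop pop pop => the S pop fish pop pop pop => the the pop fish pop pop pop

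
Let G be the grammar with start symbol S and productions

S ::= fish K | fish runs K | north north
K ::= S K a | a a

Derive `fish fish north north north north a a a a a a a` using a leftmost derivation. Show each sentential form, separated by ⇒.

S ⇒ fish K   [S ::= fish K]
fish K ⇒ fish S K a   [K ::= S K a]
fish S K a ⇒ fish fish K K a   [S ::= fish K]
fish fish K K a ⇒ fish fish S K a K a   [K ::= S K a]
fish fish S K a K a ⇒ fish fish north north K a K a   [S ::= north north]
fish fish north north K a K a ⇒ fish fish north north S K a a K a   [K ::= S K a]
fish fish north north S K a a K a ⇒ fish fish north north north north K a a K a   [S ::= north north]
fish fish north north north north K a a K a ⇒ fish fish north north north north a a a a K a   [K ::= a a]
fish fish north north north north a a a a K a ⇒ fish fish north north north north a a a a a a a   [K ::= a a]

S ⇒ fish K ⇒ fish S K a ⇒ fish fish K K a ⇒ fish fish S K a K a ⇒ fish fish north north K a K a ⇒ fish fish north north S K a a K a ⇒ fish fish north north north north K a a K a ⇒ fish fish north north north north a a a a K a ⇒ fish fish north north north north a a a a a a a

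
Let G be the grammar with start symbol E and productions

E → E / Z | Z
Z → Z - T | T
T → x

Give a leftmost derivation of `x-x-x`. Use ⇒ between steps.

E⇒Z⇒Z-T⇒Z-T-T⇒T-T-T⇒x-T-T⇒x-x-T⇒x-x-x

E ⇒ Z   [E → Z]
Z ⇒ Z-T   [Z → Z - T]
Z-T ⇒ Z-T-T   [Z → Z - T]
Z-T-T ⇒ T-T-T   [Z → T]
T-T-T ⇒ x-T-T   [T → x]
x-T-T ⇒ x-x-T   [T → x]
x-x-T ⇒ x-x-x   [T → x]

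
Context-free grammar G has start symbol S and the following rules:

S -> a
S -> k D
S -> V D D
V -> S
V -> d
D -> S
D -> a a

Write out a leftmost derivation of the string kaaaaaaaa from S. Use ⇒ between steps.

S ⇒ VDD ⇒ SDD ⇒ kDDD ⇒ kSDD ⇒ kVDDDD ⇒ kSDDDD ⇒ kaDDDD ⇒ kaSDDD ⇒ kaaDDD ⇒ kaaaaDD ⇒ kaaaaaaD ⇒ kaaaaaaaa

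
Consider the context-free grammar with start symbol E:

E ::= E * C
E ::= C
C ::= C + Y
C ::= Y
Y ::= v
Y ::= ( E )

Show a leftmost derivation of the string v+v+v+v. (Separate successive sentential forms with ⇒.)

E ⇒ C   [E ::= C]
C ⇒ C+Y   [C ::= C + Y]
C+Y ⇒ C+Y+Y   [C ::= C + Y]
C+Y+Y ⇒ C+Y+Y+Y   [C ::= C + Y]
C+Y+Y+Y ⇒ Y+Y+Y+Y   [C ::= Y]
Y+Y+Y+Y ⇒ v+Y+Y+Y   [Y ::= v]
v+Y+Y+Y ⇒ v+v+Y+Y   [Y ::= v]
v+v+Y+Y ⇒ v+v+v+Y   [Y ::= v]
v+v+v+Y ⇒ v+v+v+v   [Y ::= v]

E ⇒ C ⇒ C+Y ⇒ C+Y+Y ⇒ C+Y+Y+Y ⇒ Y+Y+Y+Y ⇒ v+Y+Y+Y ⇒ v+v+Y+Y ⇒ v+v+v+Y ⇒ v+v+v+v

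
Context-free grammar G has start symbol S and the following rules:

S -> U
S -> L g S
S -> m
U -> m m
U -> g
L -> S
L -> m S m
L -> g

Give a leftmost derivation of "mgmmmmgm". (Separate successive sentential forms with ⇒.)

S ⇒ LgS ⇒ SgS ⇒ mgS ⇒ mgLgS ⇒ mgmSmgS ⇒ mgmUmgS ⇒ mgmmmmgS ⇒ mgmmmmgm

S ⇒ LgS   [S -> L g S]
LgS ⇒ SgS   [L -> S]
SgS ⇒ mgS   [S -> m]
mgS ⇒ mgLgS   [S -> L g S]
mgLgS ⇒ mgmSmgS   [L -> m S m]
mgmSmgS ⇒ mgmUmgS   [S -> U]
mgmUmgS ⇒ mgmmmmgS   [U -> m m]
mgmmmmgS ⇒ mgmmmmgm   [S -> m]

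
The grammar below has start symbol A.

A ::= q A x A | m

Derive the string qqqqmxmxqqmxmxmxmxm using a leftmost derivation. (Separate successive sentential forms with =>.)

A => qAxA   [A ::= q A x A]
qAxA => qqAxAxA   [A ::= q A x A]
qqAxAxA => qqqAxAxAxA   [A ::= q A x A]
qqqAxAxAxA => qqqqAxAxAxAxA   [A ::= q A x A]
qqqqAxAxAxAxA => qqqqmxAxAxAxA   [A ::= m]
qqqqmxAxAxAxA => qqqqmxmxAxAxA   [A ::= m]
qqqqmxmxAxAxA => qqqqmxmxqAxAxAxA   [A ::= q A x A]
qqqqmxmxqAxAxAxA => qqqqmxmxqqAxAxAxAxA   [A ::= q A x A]
qqqqmxmxqqAxAxAxAxA => qqqqmxmxqqmxAxAxAxA   [A ::= m]
qqqqmxmxqqmxAxAxAxA => qqqqmxmxqqmxmxAxAxA   [A ::= m]
qqqqmxmxqqmxmxAxAxA => qqqqmxmxqqmxmxmxAxA   [A ::= m]
qqqqmxmxqqmxmxmxAxA => qqqqmxmxqqmxmxmxmxA   [A ::= m]
qqqqmxmxqqmxmxmxmxA => qqqqmxmxqqmxmxmxmxm   [A ::= m]

A => qAxA => qqAxAxA => qqqAxAxAxA => qqqqAxAxAxAxA => qqqqmxAxAxAxA => qqqqmxmxAxAxA => qqqqmxmxqAxAxAxA => qqqqmxmxqqAxAxAxAxA => qqqqmxmxqqmxAxAxAxA => qqqqmxmxqqmxmxAxAxA => qqqqmxmxqqmxmxmxAxA => qqqqmxmxqqmxmxmxmxA => qqqqmxmxqqmxmxmxmxm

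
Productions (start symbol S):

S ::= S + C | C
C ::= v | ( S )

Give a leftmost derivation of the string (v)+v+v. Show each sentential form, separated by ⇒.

S ⇒ S+C   [S ::= S + C]
S+C ⇒ S+C+C   [S ::= S + C]
S+C+C ⇒ C+C+C   [S ::= C]
C+C+C ⇒ (S)+C+C   [C ::= ( S )]
(S)+C+C ⇒ (C)+C+C   [S ::= C]
(C)+C+C ⇒ (v)+C+C   [C ::= v]
(v)+C+C ⇒ (v)+v+C   [C ::= v]
(v)+v+C ⇒ (v)+v+v   [C ::= v]

S ⇒ S+C ⇒ S+C+C ⇒ C+C+C ⇒ (S)+C+C ⇒ (C)+C+C ⇒ (v)+C+C ⇒ (v)+v+C ⇒ (v)+v+v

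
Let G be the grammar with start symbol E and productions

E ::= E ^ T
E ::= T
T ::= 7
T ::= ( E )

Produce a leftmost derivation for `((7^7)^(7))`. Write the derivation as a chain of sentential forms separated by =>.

E=>T=>(E)=>(E^T)=>(T^T)=>((E)^T)=>((E^T)^T)=>((T^T)^T)=>((7^T)^T)=>((7^7)^T)=>((7^7)^(E))=>((7^7)^(T))=>((7^7)^(7))

E => T   [E ::= T]
T => (E)   [T ::= ( E )]
(E) => (E^T)   [E ::= E ^ T]
(E^T) => (T^T)   [E ::= T]
(T^T) => ((E)^T)   [T ::= ( E )]
((E)^T) => ((E^T)^T)   [E ::= E ^ T]
((E^T)^T) => ((T^T)^T)   [E ::= T]
((T^T)^T) => ((7^T)^T)   [T ::= 7]
((7^T)^T) => ((7^7)^T)   [T ::= 7]
((7^7)^T) => ((7^7)^(E))   [T ::= ( E )]
((7^7)^(E)) => ((7^7)^(T))   [E ::= T]
((7^7)^(T)) => ((7^7)^(7))   [T ::= 7]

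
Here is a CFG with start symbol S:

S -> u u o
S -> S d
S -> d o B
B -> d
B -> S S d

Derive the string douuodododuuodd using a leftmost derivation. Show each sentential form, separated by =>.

S=>doB=>doSSd=>douuoSd=>douuodoBd=>douuodoSSdd=>douuododoBSdd=>douuodododSdd=>douuodododuuodd

S => doB   [S -> d o B]
doB => doSSd   [B -> S S d]
doSSd => douuoSd   [S -> u u o]
douuoSd => douuodoBd   [S -> d o B]
douuodoBd => douuodoSSdd   [B -> S S d]
douuodoSSdd => douuododoBSdd   [S -> d o B]
douuododoBSdd => douuodododSdd   [B -> d]
douuodododSdd => douuodododuuodd   [S -> u u o]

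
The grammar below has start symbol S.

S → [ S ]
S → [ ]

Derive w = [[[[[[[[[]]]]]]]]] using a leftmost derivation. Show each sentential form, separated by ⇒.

S ⇒ [S]   [S → [ S ]]
[S] ⇒ [[S]]   [S → [ S ]]
[[S]] ⇒ [[[S]]]   [S → [ S ]]
[[[S]]] ⇒ [[[[S]]]]   [S → [ S ]]
[[[[S]]]] ⇒ [[[[[S]]]]]   [S → [ S ]]
[[[[[S]]]]] ⇒ [[[[[[S]]]]]]   [S → [ S ]]
[[[[[[S]]]]]] ⇒ [[[[[[[S]]]]]]]   [S → [ S ]]
[[[[[[[S]]]]]]] ⇒ [[[[[[[[S]]]]]]]]   [S → [ S ]]
[[[[[[[[S]]]]]]]] ⇒ [[[[[[[[[]]]]]]]]]   [S → [ ]]

S ⇒ [S] ⇒ [[S]] ⇒ [[[S]]] ⇒ [[[[S]]]] ⇒ [[[[[S]]]]] ⇒ [[[[[[S]]]]]] ⇒ [[[[[[[S]]]]]]] ⇒ [[[[[[[[S]]]]]]]] ⇒ [[[[[[[[[]]]]]]]]]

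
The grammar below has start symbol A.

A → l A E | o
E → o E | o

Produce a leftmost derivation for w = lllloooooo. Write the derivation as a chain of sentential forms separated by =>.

A => lAE => llAEE => lllAEEE => llllAEEEE => lllloEEEE => llllooEEEE => lllloooEEE => llllooooEE => lllloooooE => lllloooooo

A => lAE   [A → l A E]
lAE => llAEE   [A → l A E]
llAEE => lllAEEE   [A → l A E]
lllAEEE => llllAEEEE   [A → l A E]
llllAEEEE => lllloEEEE   [A → o]
lllloEEEE => llllooEEEE   [E → o E]
llllooEEEE => lllloooEEE   [E → o]
lllloooEEE => llllooooEE   [E → o]
llllooooEE => lllloooooE   [E → o]
lllloooooE => lllloooooo   [E → o]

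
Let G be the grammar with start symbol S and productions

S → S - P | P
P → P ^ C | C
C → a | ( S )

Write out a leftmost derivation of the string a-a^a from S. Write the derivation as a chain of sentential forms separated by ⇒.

S⇒S-P⇒P-P⇒C-P⇒a-P⇒a-P^C⇒a-C^C⇒a-a^C⇒a-a^a

S ⇒ S-P   [S → S - P]
S-P ⇒ P-P   [S → P]
P-P ⇒ C-P   [P → C]
C-P ⇒ a-P   [C → a]
a-P ⇒ a-P^C   [P → P ^ C]
a-P^C ⇒ a-C^C   [P → C]
a-C^C ⇒ a-a^C   [C → a]
a-a^C ⇒ a-a^a   [C → a]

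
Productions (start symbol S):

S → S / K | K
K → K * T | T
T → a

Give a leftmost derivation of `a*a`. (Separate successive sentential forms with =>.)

S=>K=>K*T=>T*T=>a*T=>a*a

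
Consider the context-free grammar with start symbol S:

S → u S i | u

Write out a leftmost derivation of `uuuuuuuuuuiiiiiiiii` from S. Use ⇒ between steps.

S ⇒ uSi ⇒ uuSii ⇒ uuuSiii ⇒ uuuuSiiii ⇒ uuuuuSiiiii ⇒ uuuuuuSiiiiii ⇒ uuuuuuuSiiiiiii ⇒ uuuuuuuuSiiiiiiii ⇒ uuuuuuuuuSiiiiiiiii ⇒ uuuuuuuuuuiiiiiiiii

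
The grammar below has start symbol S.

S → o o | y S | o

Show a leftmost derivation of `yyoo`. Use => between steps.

S => yS => yyS => yyoo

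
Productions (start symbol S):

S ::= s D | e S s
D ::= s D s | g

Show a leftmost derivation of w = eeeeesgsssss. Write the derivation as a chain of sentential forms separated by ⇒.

S ⇒ eSs   [S ::= e S s]
eSs ⇒ eeSss   [S ::= e S s]
eeSss ⇒ eeeSsss   [S ::= e S s]
eeeSsss ⇒ eeeeSssss   [S ::= e S s]
eeeeSssss ⇒ eeeeeSsssss   [S ::= e S s]
eeeeeSsssss ⇒ eeeeesDsssss   [S ::= s D]
eeeeesDsssss ⇒ eeeeesgsssss   [D ::= g]

S ⇒ eSs ⇒ eeSss ⇒ eeeSsss ⇒ eeeeSssss ⇒ eeeeeSsssss ⇒ eeeeesDsssss ⇒ eeeeesgsssss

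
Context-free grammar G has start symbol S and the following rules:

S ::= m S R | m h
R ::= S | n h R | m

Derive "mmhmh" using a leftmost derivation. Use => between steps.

S => mSR   [S ::= m S R]
mSR => mmhR   [S ::= m h]
mmhR => mmhS   [R ::= S]
mmhS => mmhmh   [S ::= m h]

S=>mSR=>mmhR=>mmhS=>mmhmh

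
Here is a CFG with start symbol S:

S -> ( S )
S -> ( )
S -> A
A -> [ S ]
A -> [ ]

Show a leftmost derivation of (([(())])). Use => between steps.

S => (S) => ((S)) => ((A)) => (([S])) => (([(S)])) => (([(())]))

S => (S)   [S -> ( S )]
(S) => ((S))   [S -> ( S )]
((S)) => ((A))   [S -> A]
((A)) => (([S]))   [A -> [ S ]]
(([S])) => (([(S)]))   [S -> ( S )]
(([(S)])) => (([(())]))   [S -> ( )]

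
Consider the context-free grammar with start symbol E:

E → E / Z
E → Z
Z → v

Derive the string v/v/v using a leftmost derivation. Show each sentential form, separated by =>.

E => E/Z   [E → E / Z]
E/Z => E/Z/Z   [E → E / Z]
E/Z/Z => Z/Z/Z   [E → Z]
Z/Z/Z => v/Z/Z   [Z → v]
v/Z/Z => v/v/Z   [Z → v]
v/v/Z => v/v/v   [Z → v]

E=>E/Z=>E/Z/Z=>Z/Z/Z=>v/Z/Z=>v/v/Z=>v/v/v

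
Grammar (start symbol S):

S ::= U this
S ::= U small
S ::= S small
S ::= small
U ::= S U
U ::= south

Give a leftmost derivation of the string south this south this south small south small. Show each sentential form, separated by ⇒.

S ⇒ U small   [S ::= U small]
U small ⇒ S U small   [U ::= S U]
S U small ⇒ U small U small   [S ::= U small]
U small U small ⇒ S U small U small   [U ::= S U]
S U small U small ⇒ U this U small U small   [S ::= U this]
U this U small U small ⇒ south this U small U small   [U ::= south]
south this U small U small ⇒ south this S U small U small   [U ::= S U]
south this S U small U small ⇒ south this U this U small U small   [S ::= U this]
south this U this U small U small ⇒ south this south this U small U small   [U ::= south]
south this south this U small U small ⇒ south this south this south small U small   [U ::= south]
south this south this south small U small ⇒ south this south this south small south small   [U ::= south]

S ⇒ U small ⇒ S U small ⇒ U small U small ⇒ S U small U small ⇒ U this U small U small ⇒ south this U small U small ⇒ south this S U small U small ⇒ south this U this U small U small ⇒ south this south this U small U small ⇒ south this south this south small U small ⇒ south this south this south small south small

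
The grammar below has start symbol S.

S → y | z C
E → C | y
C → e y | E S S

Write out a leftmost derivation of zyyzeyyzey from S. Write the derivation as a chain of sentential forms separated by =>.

S => zC => zESS => zySS => zyyS => zyyzC => zyyzESS => zyyzCSS => zyyzeySS => zyyzeyyS => zyyzeyyzC => zyyzeyyzey

S => zC   [S → z C]
zC => zESS   [C → E S S]
zESS => zySS   [E → y]
zySS => zyyS   [S → y]
zyyS => zyyzC   [S → z C]
zyyzC => zyyzESS   [C → E S S]
zyyzESS => zyyzCSS   [E → C]
zyyzCSS => zyyzeySS   [C → e y]
zyyzeySS => zyyzeyyS   [S → y]
zyyzeyyS => zyyzeyyzC   [S → z C]
zyyzeyyzC => zyyzeyyzey   [C → e y]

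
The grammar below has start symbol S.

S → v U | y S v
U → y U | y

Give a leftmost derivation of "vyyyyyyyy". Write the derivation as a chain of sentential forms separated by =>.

S => vU => vyU => vyyU => vyyyU => vyyyyU => vyyyyyU => vyyyyyyU => vyyyyyyyU => vyyyyyyyy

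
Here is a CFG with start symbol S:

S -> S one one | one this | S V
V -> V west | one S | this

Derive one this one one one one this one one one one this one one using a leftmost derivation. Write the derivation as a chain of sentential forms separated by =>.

S => S one one => S V one one => S one one V one one => S one one one one V one one => S V one one one one V one one => S one one V one one one one V one one => one this one one V one one one one V one one => one this one one one S one one one one V one one => one this one one one one this one one one one V one one => one this one one one one this one one one one this one one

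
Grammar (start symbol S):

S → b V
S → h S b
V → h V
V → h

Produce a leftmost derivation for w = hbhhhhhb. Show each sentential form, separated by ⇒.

S⇒hSb⇒hbVb⇒hbhVb⇒hbhhVb⇒hbhhhVb⇒hbhhhhVb⇒hbhhhhhb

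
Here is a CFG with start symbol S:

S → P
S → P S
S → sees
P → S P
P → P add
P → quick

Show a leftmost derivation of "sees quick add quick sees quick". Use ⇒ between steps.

S ⇒ P ⇒ S P ⇒ P S P ⇒ S P S P ⇒ P P S P ⇒ P add P S P ⇒ S P add P S P ⇒ sees P add P S P ⇒ sees quick add P S P ⇒ sees quick add quick S P ⇒ sees quick add quick sees P ⇒ sees quick add quick sees quick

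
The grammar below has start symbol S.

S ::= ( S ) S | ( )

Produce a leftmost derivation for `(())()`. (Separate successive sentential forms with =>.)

S => (S)S => (())S => (())()

S => (S)S   [S ::= ( S ) S]
(S)S => (())S   [S ::= ( )]
(())S => (())()   [S ::= ( )]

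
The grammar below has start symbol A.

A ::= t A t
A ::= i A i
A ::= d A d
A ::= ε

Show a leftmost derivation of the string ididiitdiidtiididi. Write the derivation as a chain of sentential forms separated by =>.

A => iAi => idAdi => idiAidi => ididAdidi => ididiAididi => ididiiAiididi => ididiitAtiididi => ididiitdAdtiididi => ididiitdiAidtiididi => ididiitdiidtiididi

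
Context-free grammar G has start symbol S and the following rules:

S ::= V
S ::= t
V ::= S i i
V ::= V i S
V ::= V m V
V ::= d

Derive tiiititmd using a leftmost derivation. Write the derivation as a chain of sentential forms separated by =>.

S=>V=>VmV=>ViSmV=>ViSiSmV=>SiiiSiSmV=>tiiiSiSmV=>tiiitiSmV=>tiiititmV=>tiiititmd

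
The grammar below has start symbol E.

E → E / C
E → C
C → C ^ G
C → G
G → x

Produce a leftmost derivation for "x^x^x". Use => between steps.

E=>C=>C^G=>C^G^G=>G^G^G=>x^G^G=>x^x^G=>x^x^x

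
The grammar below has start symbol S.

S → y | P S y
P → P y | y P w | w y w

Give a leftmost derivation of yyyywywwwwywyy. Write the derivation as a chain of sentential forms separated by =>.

S => PSy => yPwSy => yPywSy => yyPwywSy => yyyPwwywSy => yyyyPwwwywSy => yyyywywwwwywSy => yyyywywwwwywyy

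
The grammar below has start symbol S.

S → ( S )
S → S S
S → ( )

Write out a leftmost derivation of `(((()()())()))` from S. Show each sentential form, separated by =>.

S => (S) => ((S)) => ((SS)) => (((S)S)) => (((SS)S)) => (((SSS)S)) => (((()SS)S)) => (((()()S)S)) => (((()()())S)) => (((()()())()))

S => (S)   [S → ( S )]
(S) => ((S))   [S → ( S )]
((S)) => ((SS))   [S → S S]
((SS)) => (((S)S))   [S → ( S )]
(((S)S)) => (((SS)S))   [S → S S]
(((SS)S)) => (((SSS)S))   [S → S S]
(((SSS)S)) => (((()SS)S))   [S → ( )]
(((()SS)S)) => (((()()S)S))   [S → ( )]
(((()()S)S)) => (((()()())S))   [S → ( )]
(((()()())S)) => (((()()())()))   [S → ( )]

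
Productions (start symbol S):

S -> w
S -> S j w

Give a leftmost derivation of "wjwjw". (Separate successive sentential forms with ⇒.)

S⇒Sjw⇒Sjwjw⇒wjwjw

S ⇒ Sjw   [S -> S j w]
Sjw ⇒ Sjwjw   [S -> S j w]
Sjwjw ⇒ wjwjw   [S -> w]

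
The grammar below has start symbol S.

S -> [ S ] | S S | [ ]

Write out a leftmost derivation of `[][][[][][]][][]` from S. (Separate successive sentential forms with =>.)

S=>SS=>SSS=>SSSS=>[]SSS=>[]SSSS=>[][]SSS=>[][][S]SS=>[][][SS]SS=>[][][SSS]SS=>[][][[]SS]SS=>[][][[][]S]SS=>[][][[][][]]SS=>[][][[][][]][]S=>[][][[][][]][][]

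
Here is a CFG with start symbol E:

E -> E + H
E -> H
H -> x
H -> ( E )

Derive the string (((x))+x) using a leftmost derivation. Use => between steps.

E => H => (E) => (E+H) => (H+H) => ((E)+H) => ((H)+H) => (((E))+H) => (((H))+H) => (((x))+H) => (((x))+x)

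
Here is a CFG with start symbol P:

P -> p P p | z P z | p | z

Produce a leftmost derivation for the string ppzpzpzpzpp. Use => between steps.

P => pPp => ppPpp => ppzPzpp => ppzpPpzpp => ppzpzPzpzpp => ppzpzpzpzpp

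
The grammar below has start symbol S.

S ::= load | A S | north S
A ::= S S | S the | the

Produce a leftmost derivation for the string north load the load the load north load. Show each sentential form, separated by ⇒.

S ⇒ north S ⇒ north A S ⇒ north S S S ⇒ north load S S ⇒ north load A S S ⇒ north load S the S S ⇒ north load A S the S S ⇒ north load the S the S S ⇒ north load the load the S S ⇒ north load the load the load S ⇒ north load the load the load north S ⇒ north load the load the load north load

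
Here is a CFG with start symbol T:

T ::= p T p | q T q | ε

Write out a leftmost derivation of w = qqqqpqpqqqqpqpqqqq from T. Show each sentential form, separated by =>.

T => qTq => qqTqq => qqqTqqq => qqqqTqqqq => qqqqpTpqqqq => qqqqpqTqpqqqq => qqqqpqpTpqpqqqq => qqqqpqpqTqpqpqqqq => qqqqpqpqqTqqpqpqqqq => qqqqpqpqqqqpqpqqqq

T => qTq   [T ::= q T q]
qTq => qqTqq   [T ::= q T q]
qqTqq => qqqTqqq   [T ::= q T q]
qqqTqqq => qqqqTqqqq   [T ::= q T q]
qqqqTqqqq => qqqqpTpqqqq   [T ::= p T p]
qqqqpTpqqqq => qqqqpqTqpqqqq   [T ::= q T q]
qqqqpqTqpqqqq => qqqqpqpTpqpqqqq   [T ::= p T p]
qqqqpqpTpqpqqqq => qqqqpqpqTqpqpqqqq   [T ::= q T q]
qqqqpqpqTqpqpqqqq => qqqqpqpqqTqqpqpqqqq   [T ::= q T q]
qqqqpqpqqTqqpqpqqqq => qqqqpqpqqqqpqpqqqq   [T ::= ε]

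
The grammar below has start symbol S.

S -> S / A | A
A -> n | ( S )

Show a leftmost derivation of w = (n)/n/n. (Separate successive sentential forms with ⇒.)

S ⇒ S/A ⇒ S/A/A ⇒ A/A/A ⇒ (S)/A/A ⇒ (A)/A/A ⇒ (n)/A/A ⇒ (n)/n/A ⇒ (n)/n/n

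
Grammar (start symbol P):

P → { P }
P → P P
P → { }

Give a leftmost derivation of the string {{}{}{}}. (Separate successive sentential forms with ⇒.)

P ⇒ {P}   [P → { P }]
{P} ⇒ {PP}   [P → P P]
{PP} ⇒ {PPP}   [P → P P]
{PPP} ⇒ {{}PP}   [P → { }]
{{}PP} ⇒ {{}{}P}   [P → { }]
{{}{}P} ⇒ {{}{}{}}   [P → { }]

P ⇒ {P} ⇒ {PP} ⇒ {PPP} ⇒ {{}PP} ⇒ {{}{}P} ⇒ {{}{}{}}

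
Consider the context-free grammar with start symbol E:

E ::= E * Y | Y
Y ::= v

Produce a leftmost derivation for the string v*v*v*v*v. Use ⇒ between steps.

E⇒E*Y⇒E*Y*Y⇒E*Y*Y*Y⇒E*Y*Y*Y*Y⇒Y*Y*Y*Y*Y⇒v*Y*Y*Y*Y⇒v*v*Y*Y*Y⇒v*v*v*Y*Y⇒v*v*v*v*Y⇒v*v*v*v*v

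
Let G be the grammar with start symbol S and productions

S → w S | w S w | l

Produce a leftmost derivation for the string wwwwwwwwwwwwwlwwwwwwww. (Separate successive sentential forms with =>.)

S => wSw   [S → w S w]
wSw => wwSw   [S → w S]
wwSw => wwwSw   [S → w S]
wwwSw => wwwwSw   [S → w S]
wwwwSw => wwwwwSww   [S → w S w]
wwwwwSww => wwwwwwSwww   [S → w S w]
wwwwwwSwww => wwwwwwwSwwww   [S → w S w]
wwwwwwwSwwww => wwwwwwwwSwwww   [S → w S]
wwwwwwwwSwwww => wwwwwwwwwSwwwww   [S → w S w]
wwwwwwwwwSwwwww => wwwwwwwwwwSwwwwww   [S → w S w]
wwwwwwwwwwSwwwwww => wwwwwwwwwwwSwwwwwww   [S → w S w]
wwwwwwwwwwwSwwwwwww => wwwwwwwwwwwwSwwwwwwww   [S → w S w]
wwwwwwwwwwwwSwwwwwwww => wwwwwwwwwwwwwSwwwwwwww   [S → w S]
wwwwwwwwwwwwwSwwwwwwww => wwwwwwwwwwwwwlwwwwwwww   [S → l]

S => wSw => wwSw => wwwSw => wwwwSw => wwwwwSww => wwwwwwSwww => wwwwwwwSwwww => wwwwwwwwSwwww => wwwwwwwwwSwwwww => wwwwwwwwwwSwwwwww => wwwwwwwwwwwSwwwwwww => wwwwwwwwwwwwSwwwwwwww => wwwwwwwwwwwwwSwwwwwwww => wwwwwwwwwwwwwlwwwwwwww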